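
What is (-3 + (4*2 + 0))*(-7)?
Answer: -35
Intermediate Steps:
(-3 + (4*2 + 0))*(-7) = (-3 + (8 + 0))*(-7) = (-3 + 8)*(-7) = 5*(-7) = -35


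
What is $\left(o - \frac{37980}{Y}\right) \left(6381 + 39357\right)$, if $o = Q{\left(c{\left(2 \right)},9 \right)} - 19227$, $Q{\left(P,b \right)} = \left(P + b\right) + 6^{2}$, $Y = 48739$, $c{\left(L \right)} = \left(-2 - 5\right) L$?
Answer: $- \frac{42793928366112}{48739} \approx -8.7802 \cdot 10^{8}$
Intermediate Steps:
$c{\left(L \right)} = - 7 L$
$Q{\left(P,b \right)} = 36 + P + b$ ($Q{\left(P,b \right)} = \left(P + b\right) + 36 = 36 + P + b$)
$o = -19196$ ($o = \left(36 - 14 + 9\right) - 19227 = 31 - 19227 = -19196$)
$\left(o - \frac{37980}{Y}\right) \left(6381 + 39357\right) = \left(-19196 - \frac{37980}{48739}\right) \left(6381 + 39357\right) = \left(-19196 - \frac{37980}{48739}\right) 45738 = \left(- \frac{935631824}{48739}\right) 45738 = - \frac{42793928366112}{48739}$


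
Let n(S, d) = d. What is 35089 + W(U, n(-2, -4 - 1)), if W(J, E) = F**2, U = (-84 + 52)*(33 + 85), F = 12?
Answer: 35233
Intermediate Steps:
U = -3776 (U = -32*118 = -3776)
W(J, E) = 144 (W(J, E) = 12**2 = 144)
35089 + W(U, n(-2, -4 - 1)) = 35089 + 144 = 35233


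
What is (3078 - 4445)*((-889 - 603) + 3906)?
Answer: -3299938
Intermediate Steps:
(3078 - 4445)*((-889 - 603) + 3906) = -1367*(-1492 + 3906) = -1367*2414 = -3299938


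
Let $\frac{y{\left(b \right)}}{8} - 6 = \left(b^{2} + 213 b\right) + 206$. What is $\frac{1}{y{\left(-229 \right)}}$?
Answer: $\frac{1}{31008} \approx 3.225 \cdot 10^{-5}$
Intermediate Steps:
$y{\left(b \right)} = 1696 + 8 b^{2} + 1704 b$ ($y{\left(b \right)} = 48 + 8 \left(\left(b^{2} + 213 b\right) + 206\right) = 48 + 8 \left(206 + b^{2} + 213 b\right) = 48 + \left(1648 + 8 b^{2} + 1704 b\right) = 1696 + 8 b^{2} + 1704 b$)
$\frac{1}{y{\left(-229 \right)}} = \frac{1}{1696 + 8 \left(-229\right)^{2} + 1704 \left(-229\right)} = \frac{1}{1696 + 8 \cdot 52441 - 390216} = \frac{1}{1696 + 419528 - 390216} = \frac{1}{31008}$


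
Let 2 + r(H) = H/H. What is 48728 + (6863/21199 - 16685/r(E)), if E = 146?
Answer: 1386697050/21199 ≈ 65413.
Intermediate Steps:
r(H) = -1 (r(H) = -2 + H/H = -2 + 1 = -1)
48728 + (6863/21199 - 16685/r(E)) = 48728 + (6863/21199 - 16685/(-1)) = 48728 + (6863*(1/21199) - 16685*(-1)) = 48728 + (6863/21199 + 16685) = 48728 + 353712178/21199 = 1386697050/21199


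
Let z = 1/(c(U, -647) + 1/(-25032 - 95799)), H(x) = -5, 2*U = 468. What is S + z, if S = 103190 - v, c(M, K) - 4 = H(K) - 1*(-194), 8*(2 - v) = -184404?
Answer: 934418616678/11660191 ≈ 80138.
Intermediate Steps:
v = 46105/2 (v = 2 - ⅛*(-184404) = 2 + 46101/2 = 46105/2 ≈ 23053.)
U = 234 (U = (½)*468 = 234)
c(M, K) = 193 (c(M, K) = 4 + (-5 - 1*(-194)) = 4 + (-5 + 194) = 4 + 189 = 193)
S = 160275/2 (S = 103190 - 1*46105/2 = 103190 - 46105/2 = 160275/2 ≈ 80138.)
z = 120831/23320382 (z = 1/(193 + 1/(-25032 - 95799)) = 1/(193 + 1/(-120831)) = 1/(193 - 1/120831) = 1/(23320382/120831) = 120831/23320382 ≈ 0.0051813)
S + z = 160275/2 + 120831/23320382 = 934418616678/11660191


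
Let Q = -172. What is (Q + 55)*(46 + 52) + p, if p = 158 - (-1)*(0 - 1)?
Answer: -11309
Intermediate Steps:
p = 157 (p = 158 - (-1)*(-1) = 158 - 1*1 = 158 - 1 = 157)
(Q + 55)*(46 + 52) + p = (-172 + 55)*(46 + 52) + 157 = -117*98 + 157 = -11466 + 157 = -11309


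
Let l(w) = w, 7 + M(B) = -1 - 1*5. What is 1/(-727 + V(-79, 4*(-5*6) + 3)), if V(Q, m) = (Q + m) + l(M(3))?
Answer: -1/936 ≈ -0.0010684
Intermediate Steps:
M(B) = -13 (M(B) = -7 + (-1 - 1*5) = -7 + (-1 - 5) = -7 - 6 = -13)
V(Q, m) = -13 + Q + m (V(Q, m) = (Q + m) - 13 = -13 + Q + m)
1/(-727 + V(-79, 4*(-5*6) + 3)) = 1/(-727 + (-13 - 79 + (4*(-5*6) + 3))) = 1/(-727 + (-13 - 79 + (4*(-30) + 3))) = 1/(-727 + (-13 - 79 + (-120 + 3))) = 1/(-727 + (-13 - 79 - 117)) = 1/(-727 - 209) = 1/(-936) = -1/936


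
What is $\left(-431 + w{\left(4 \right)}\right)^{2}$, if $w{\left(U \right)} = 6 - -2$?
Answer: $178929$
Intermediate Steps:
$w{\left(U \right)} = 8$ ($w{\left(U \right)} = 6 + 2 = 8$)
$\left(-431 + w{\left(4 \right)}\right)^{2} = \left(-431 + 8\right)^{2} = \left(-423\right)^{2} = 178929$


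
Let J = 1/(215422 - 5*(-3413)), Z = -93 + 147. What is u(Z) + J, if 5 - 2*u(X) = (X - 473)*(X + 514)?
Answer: 55331208541/464974 ≈ 1.1900e+5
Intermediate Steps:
Z = 54
u(X) = 5/2 - (-473 + X)*(514 + X)/2 (u(X) = 5/2 - (X - 473)*(X + 514)/2 = 5/2 - (-473 + X)*(514 + X)/2)
J = 1/232487 (J = 1/(215422 + 17065) = 1/232487 ≈ 4.3013e-6)
u(Z) + J = (243127/2 - 41/2*54 - 1/2*54**2) + 1/232487 = (243127/2 - 1107 - 1/2*2916) + 1/232487 = (243127/2 - 1107 - 1458) + 1/232487 = 237997/2 + 1/232487 = 55331208541/464974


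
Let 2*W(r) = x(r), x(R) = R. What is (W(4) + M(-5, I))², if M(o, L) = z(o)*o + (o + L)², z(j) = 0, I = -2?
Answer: 2601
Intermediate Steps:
W(r) = r/2
M(o, L) = (L + o)² (M(o, L) = 0*o + (o + L)² = 0 + (L + o)² = (L + o)²)
(W(4) + M(-5, I))² = ((½)*4 + (-2 - 5)²)² = (2 + (-7)²)² = (2 + 49)² = 51² = 2601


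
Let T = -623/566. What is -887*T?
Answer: 552601/566 ≈ 976.33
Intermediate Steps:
T = -623/566 (T = -623*1/566 = -623/566 ≈ -1.1007)
-887*T = -887*(-623/566) = 552601/566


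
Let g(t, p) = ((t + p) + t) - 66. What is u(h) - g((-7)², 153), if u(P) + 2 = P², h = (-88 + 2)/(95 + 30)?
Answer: -2914479/15625 ≈ -186.53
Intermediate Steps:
g(t, p) = -66 + p + 2*t (g(t, p) = ((p + t) + t) - 66 = (p + 2*t) - 66 = -66 + p + 2*t)
h = -86/125 ≈ -0.68800
u(P) = -2 + P²
u(h) - g((-7)², 153) = (-2 + (-86/125)²) - (-66 + 153 + 2*(-7)²) = (-2 + 7396/15625) - (-66 + 153 + 2*49) = -23854/15625 - (-66 + 153 + 98) = -23854/15625 - 1*185 = -23854/15625 - 185 = -2914479/15625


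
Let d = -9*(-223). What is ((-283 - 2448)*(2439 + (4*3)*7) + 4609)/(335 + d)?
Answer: -3442852/1171 ≈ -2940.1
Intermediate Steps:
d = 2007
((-283 - 2448)*(2439 + (4*3)*7) + 4609)/(335 + d) = ((-283 - 2448)*(2439 + (4*3)*7) + 4609)/(335 + 2007) = (-2731*(2439 + 12*7) + 4609)/2342 = (-2731*(2439 + 84) + 4609)*(1/2342) = (-2731*2523 + 4609)*(1/2342) = (-6890313 + 4609)*(1/2342) = -6885704*1/2342 = -3442852/1171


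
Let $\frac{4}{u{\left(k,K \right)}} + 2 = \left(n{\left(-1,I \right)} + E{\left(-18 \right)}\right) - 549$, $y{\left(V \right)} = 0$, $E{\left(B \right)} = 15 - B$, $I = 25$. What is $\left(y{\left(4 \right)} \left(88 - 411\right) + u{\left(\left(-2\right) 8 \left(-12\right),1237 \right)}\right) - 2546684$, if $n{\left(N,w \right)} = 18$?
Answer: $- \frac{318335501}{125} \approx -2.5467 \cdot 10^{6}$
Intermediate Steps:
$u{\left(k,K \right)} = - \frac{1}{125}$ ($u{\left(k,K \right)} = \frac{4}{-2 + \left(\left(18 + \left(15 - -18\right)\right) - 549\right)} = \frac{4}{-2 + \left(\left(18 + \left(15 + 18\right)\right) - 549\right)} = \frac{4}{-2 + \left(\left(18 + 33\right) - 549\right)} = \frac{4}{-2 + \left(51 - 549\right)} = \frac{4}{-2 - 498} = \frac{4}{-500} = 4 \left(- \frac{1}{500}\right) = - \frac{1}{125}$)
$\left(y{\left(4 \right)} \left(88 - 411\right) + u{\left(\left(-2\right) 8 \left(-12\right),1237 \right)}\right) - 2546684 = \left(0 \left(88 - 411\right) - \frac{1}{125}\right) - 2546684 = \left(0 \left(-323\right) - \frac{1}{125}\right) - 2546684 = \left(0 - \frac{1}{125}\right) - 2546684 = - \frac{1}{125} - 2546684 = - \frac{318335501}{125}$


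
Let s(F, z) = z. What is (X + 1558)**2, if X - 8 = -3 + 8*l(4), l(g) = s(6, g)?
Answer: 2544025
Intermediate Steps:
l(g) = g
X = 37 (X = 8 + (-3 + 8*4) = 8 + (-3 + 32) = 8 + 29 = 37)
(X + 1558)**2 = (37 + 1558)**2 = 1595**2 = 2544025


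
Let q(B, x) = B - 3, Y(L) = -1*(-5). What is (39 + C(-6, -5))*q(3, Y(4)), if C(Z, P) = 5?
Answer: 0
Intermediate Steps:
Y(L) = 5
q(B, x) = -3 + B
(39 + C(-6, -5))*q(3, Y(4)) = (39 + 5)*(-3 + 3) = 44*0 = 0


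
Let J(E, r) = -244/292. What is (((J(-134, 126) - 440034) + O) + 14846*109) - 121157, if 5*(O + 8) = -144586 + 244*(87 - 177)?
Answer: 373652312/365 ≈ 1.0237e+6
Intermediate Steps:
J(E, r) = -61/73 (J(E, r) = -244*1/292 = -61/73)
O = -166586/5 (O = -8 + (-144586 + 244*(87 - 177))/5 = -8 + (-144586 + 244*(-90))/5 = -8 + (-144586 - 21960)/5 = -8 + (⅕)*(-166546) = -8 - 166546/5 = -166586/5 ≈ -33317.)
(((J(-134, 126) - 440034) + O) + 14846*109) - 121157 = (((-61/73 - 440034) - 166586/5) + 14846*109) - 121157 = ((-32122543/73 - 166586/5) + 1618214) - 121157 = (-172773493/365 + 1618214) - 121157 = 417874617/365 - 121157 = 373652312/365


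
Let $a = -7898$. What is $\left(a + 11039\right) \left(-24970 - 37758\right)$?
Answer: $-197028648$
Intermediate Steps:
$\left(a + 11039\right) \left(-24970 - 37758\right) = \left(-7898 + 11039\right) \left(-24970 - 37758\right) = 3141 \left(-62728\right) = -197028648$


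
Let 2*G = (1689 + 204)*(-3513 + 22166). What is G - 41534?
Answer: 35227061/2 ≈ 1.7614e+7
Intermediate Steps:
G = 35310129/2 (G = ((1689 + 204)*(-3513 + 22166))/2 = (1893*18653)/2 = (1/2)*35310129 = 35310129/2 ≈ 1.7655e+7)
G - 41534 = 35310129/2 - 41534 = 35227061/2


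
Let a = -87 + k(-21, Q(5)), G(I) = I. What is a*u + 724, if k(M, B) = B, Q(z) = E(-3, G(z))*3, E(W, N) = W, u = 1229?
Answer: -117260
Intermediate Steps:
Q(z) = -9 (Q(z) = -3*3 = -9)
a = -96 (a = -87 - 9 = -96)
a*u + 724 = -96*1229 + 724 = -117984 + 724 = -117260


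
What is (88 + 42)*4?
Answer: 520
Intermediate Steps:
(88 + 42)*4 = 130*4 = 520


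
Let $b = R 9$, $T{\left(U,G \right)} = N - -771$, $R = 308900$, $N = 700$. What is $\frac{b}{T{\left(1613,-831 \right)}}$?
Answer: $\frac{2780100}{1471} \approx 1889.9$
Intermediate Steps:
$T{\left(U,G \right)} = 1471$ ($T{\left(U,G \right)} = 700 - -771 = 700 + 771 = 1471$)
$b = 2780100$ ($b = 308900 \cdot 9 = 2780100$)
$\frac{b}{T{\left(1613,-831 \right)}} = \frac{2780100}{1471}$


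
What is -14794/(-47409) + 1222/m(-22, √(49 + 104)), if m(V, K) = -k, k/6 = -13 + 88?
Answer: -8546083/3555675 ≈ -2.4035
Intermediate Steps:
k = 450 (k = 6*(-13 + 88) = 6*75 = 450)
m(V, K) = -450 (m(V, K) = -1*450 = -450)
-14794/(-47409) + 1222/m(-22, √(49 + 104)) = -14794/(-47409) + 1222/(-450) = -14794*(-1/47409) + 1222*(-1/450) = 14794/47409 - 611/225 = -8546083/3555675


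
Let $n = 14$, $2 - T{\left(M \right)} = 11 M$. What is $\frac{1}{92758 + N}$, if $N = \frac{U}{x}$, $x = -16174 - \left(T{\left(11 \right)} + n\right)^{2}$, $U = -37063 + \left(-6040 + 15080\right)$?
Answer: $\frac{27199}{2522952865} \approx 1.0781 \cdot 10^{-5}$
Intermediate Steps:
$T{\left(M \right)} = 2 - 11 M$
$U = -28023$ ($U = -37063 + 9040 = -28023$)
$x = -27199$ ($x = -16174 - \left(\left(2 - 121\right) + 14\right)^{2} = -16174 - \left(-119 + 14\right)^{2} = -16174 - \left(-105\right)^{2} = -16174 - 11025 = -27199$)
$N = \frac{28023}{27199}$ ($N = - \frac{28023}{-27199} = \left(-28023\right) \left(- \frac{1}{27199}\right) = \frac{28023}{27199} \approx 1.0303$)
$\frac{1}{92758 + N} = \frac{1}{92758 + \frac{28023}{27199}} = \frac{1}{\frac{2522952865}{27199}} = \frac{27199}{2522952865}$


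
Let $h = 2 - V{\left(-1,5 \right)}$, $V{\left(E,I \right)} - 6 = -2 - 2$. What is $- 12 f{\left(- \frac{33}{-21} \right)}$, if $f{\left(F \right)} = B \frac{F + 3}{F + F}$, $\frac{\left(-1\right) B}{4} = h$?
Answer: $0$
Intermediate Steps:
$V{\left(E,I \right)} = 2$ ($V{\left(E,I \right)} = 6 - 4 = 2$)
$h = 0$ ($h = 2 - 2 = 0$)
$B = 0$ ($B = \left(-4\right) 0 = 0$)
$f{\left(F \right)} = 0$ ($f{\left(F \right)} = 0 \frac{F + 3}{F + F} = 0 \frac{3 + F}{2 F} = 0$)
$- 12 f{\left(- \frac{33}{-21} \right)} = \left(-12\right) 0 = 0$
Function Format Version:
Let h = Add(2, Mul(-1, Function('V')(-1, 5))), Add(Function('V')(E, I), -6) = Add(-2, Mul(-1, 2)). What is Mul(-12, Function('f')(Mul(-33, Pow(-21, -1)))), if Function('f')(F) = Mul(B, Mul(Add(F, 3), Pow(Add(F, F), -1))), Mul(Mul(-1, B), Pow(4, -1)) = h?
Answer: 0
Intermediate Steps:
Function('V')(E, I) = 2 (Function('V')(E, I) = Add(6, Add(-2, Mul(-1, 2))) = Add(6, Add(-2, -2)) = Add(6, -4) = 2)
h = 0 (h = Add(2, Mul(-1, 2)) = Add(2, -2) = 0)
B = 0 (B = Mul(-4, 0) = 0)
Function('f')(F) = 0 (Function('f')(F) = Mul(0, Mul(Add(F, 3), Pow(Add(F, F), -1))) = Mul(0, Mul(Add(3, F), Pow(Mul(2, F), -1))) = Mul(0, Mul(Add(3, F), Mul(Rational(1, 2), Pow(F, -1)))) = Mul(0, Mul(Rational(1, 2), Pow(F, -1), Add(3, F))) = 0)
Mul(-12, Function('f')(Mul(-33, Pow(-21, -1)))) = Mul(-12, 0) = 0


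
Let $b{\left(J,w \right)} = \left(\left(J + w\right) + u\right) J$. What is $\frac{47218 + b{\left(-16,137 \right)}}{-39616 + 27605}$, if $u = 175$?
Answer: $- \frac{42482}{12011} \approx -3.5369$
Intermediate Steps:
$b{\left(J,w \right)} = J \left(175 + J + w\right)$ ($b{\left(J,w \right)} = \left(\left(J + w\right) + 175\right) J = \left(175 + J + w\right) J = J \left(175 + J + w\right)$)
$\frac{47218 + b{\left(-16,137 \right)}}{-39616 + 27605} = \frac{47218 - 16 \left(175 - 16 + 137\right)}{-39616 + 27605} = \frac{47218 - 4736}{-12011} = \left(47218 - 4736\right) \left(- \frac{1}{12011}\right) = 42482 \left(- \frac{1}{12011}\right) = - \frac{42482}{12011}$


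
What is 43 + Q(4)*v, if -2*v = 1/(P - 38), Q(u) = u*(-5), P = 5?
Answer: 1409/33 ≈ 42.697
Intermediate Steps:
Q(u) = -5*u
v = 1/66 (v = -1/(2*(5 - 38)) = -½/(-33) = -½*(-1/33) = 1/66 ≈ 0.015152)
43 + Q(4)*v = 43 - 5*4*(1/66) = 43 - 20*1/66 = 43 - 10/33 = 1409/33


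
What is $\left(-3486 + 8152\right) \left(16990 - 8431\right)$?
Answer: $39936294$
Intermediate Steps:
$\left(-3486 + 8152\right) \left(16990 - 8431\right) = 4666 \cdot 8559 = 39936294$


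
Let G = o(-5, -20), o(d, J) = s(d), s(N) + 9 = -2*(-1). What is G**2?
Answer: 49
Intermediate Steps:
s(N) = -7 (s(N) = -9 - 2*(-1) = -9 + 2 = -7)
o(d, J) = -7
G = -7
G**2 = (-7)**2 = 49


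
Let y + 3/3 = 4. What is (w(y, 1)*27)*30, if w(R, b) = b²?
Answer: 810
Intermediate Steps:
y = 3 (y = -1 + 4 = 3)
(w(y, 1)*27)*30 = (1²*27)*30 = (1*27)*30 = 27*30 = 810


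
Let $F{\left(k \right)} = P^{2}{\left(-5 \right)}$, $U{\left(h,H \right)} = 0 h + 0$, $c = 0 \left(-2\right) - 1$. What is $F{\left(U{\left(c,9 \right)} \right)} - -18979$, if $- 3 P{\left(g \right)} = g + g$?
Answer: $\frac{170911}{9} \approx 18990.0$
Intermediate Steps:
$c = -1$ ($c = 0 - 1 = -1$)
$P{\left(g \right)} = - \frac{2 g}{3}$ ($P{\left(g \right)} = - \frac{g + g}{3} = - \frac{2 g}{3}$)
$U{\left(h,H \right)} = 0$ ($U{\left(h,H \right)} = 0 + 0 = 0$)
$F{\left(k \right)} = \frac{100}{9}$ ($F{\left(k \right)} = \left(\left(- \frac{2}{3}\right) \left(-5\right)\right)^{2} = \left(\frac{10}{3}\right)^{2} = \frac{100}{9}$)
$F{\left(U{\left(c,9 \right)} \right)} - -18979 = \frac{100}{9} - -18979 = \frac{100}{9} + 18979 = \frac{170911}{9}$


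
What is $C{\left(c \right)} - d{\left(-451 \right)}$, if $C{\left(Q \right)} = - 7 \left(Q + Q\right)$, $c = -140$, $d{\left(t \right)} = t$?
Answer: $2411$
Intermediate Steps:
$C{\left(Q \right)} = - 14 Q$ ($C{\left(Q \right)} = - 7 \cdot 2 Q = - 14 Q$)
$C{\left(c \right)} - d{\left(-451 \right)} = \left(-14\right) \left(-140\right) - -451 = 1960 + 451 = 2411$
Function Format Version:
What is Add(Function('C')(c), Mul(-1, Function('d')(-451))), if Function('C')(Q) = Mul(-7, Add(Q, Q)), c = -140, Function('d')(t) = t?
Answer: 2411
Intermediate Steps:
Function('C')(Q) = Mul(-14, Q) (Function('C')(Q) = Mul(-7, Mul(2, Q)) = Mul(-14, Q))
Add(Function('C')(c), Mul(-1, Function('d')(-451))) = Add(Mul(-14, -140), Mul(-1, -451)) = Add(1960, 451) = 2411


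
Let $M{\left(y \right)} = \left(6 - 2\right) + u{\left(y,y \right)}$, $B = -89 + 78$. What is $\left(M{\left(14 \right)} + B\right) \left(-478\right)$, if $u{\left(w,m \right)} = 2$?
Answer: $2390$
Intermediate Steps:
$B = -11$
$M{\left(y \right)} = 6$ ($M{\left(y \right)} = \left(6 - 2\right) + 2 = 4 + 2 = 6$)
$\left(M{\left(14 \right)} + B\right) \left(-478\right) = \left(6 - 11\right) \left(-478\right) = \left(-5\right) \left(-478\right) = 2390$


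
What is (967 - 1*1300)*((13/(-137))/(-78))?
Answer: -111/274 ≈ -0.40511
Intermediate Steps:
(967 - 1*1300)*((13/(-137))/(-78)) = (967 - 1300)*((13*(-1/137))*(-1/78)) = -(-4329)*(-1)/(137*78) = -333*1/822 = -111/274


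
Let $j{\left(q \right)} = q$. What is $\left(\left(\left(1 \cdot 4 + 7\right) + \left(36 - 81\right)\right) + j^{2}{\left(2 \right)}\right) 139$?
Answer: $-4170$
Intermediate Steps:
$\left(\left(\left(1 \cdot 4 + 7\right) + \left(36 - 81\right)\right) + j^{2}{\left(2 \right)}\right) 139 = \left(\left(\left(1 \cdot 4 + 7\right) + \left(36 - 81\right)\right) + 2^{2}\right) 139 = \left(\left(\left(4 + 7\right) - 45\right) + 4\right) 139 = \left(\left(11 - 45\right) + 4\right) 139 = \left(-34 + 4\right) 139 = \left(-30\right) 139 = -4170$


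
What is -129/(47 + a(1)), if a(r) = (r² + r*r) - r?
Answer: -43/16 ≈ -2.6875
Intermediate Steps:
a(r) = -r + 2*r² (a(r) = (r² + r²) - r = 2*r² - r = -r + 2*r²)
-129/(47 + a(1)) = -129/(47 + 1*(-1 + 2*1)) = -129/(47 + 1*(-1 + 2)) = -129/(47 + 1*1) = -129/(47 + 1) = -129/48 = (1/48)*(-129) = -43/16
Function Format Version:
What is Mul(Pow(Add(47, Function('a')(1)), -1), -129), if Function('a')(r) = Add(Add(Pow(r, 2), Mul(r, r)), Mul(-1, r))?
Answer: Rational(-43, 16) ≈ -2.6875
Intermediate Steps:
Function('a')(r) = Add(Mul(-1, r), Mul(2, Pow(r, 2))) (Function('a')(r) = Add(Add(Pow(r, 2), Pow(r, 2)), Mul(-1, r)) = Add(Mul(2, Pow(r, 2)), Mul(-1, r)) = Add(Mul(-1, r), Mul(2, Pow(r, 2))))
Mul(Pow(Add(47, Function('a')(1)), -1), -129) = Mul(Pow(Add(47, Mul(1, Add(-1, Mul(2, 1)))), -1), -129) = Mul(Pow(Add(47, Mul(1, Add(-1, 2))), -1), -129) = Mul(Pow(Add(47, Mul(1, 1)), -1), -129) = Mul(Pow(Add(47, 1), -1), -129) = Mul(Pow(48, -1), -129) = Mul(Rational(1, 48), -129) = Rational(-43, 16)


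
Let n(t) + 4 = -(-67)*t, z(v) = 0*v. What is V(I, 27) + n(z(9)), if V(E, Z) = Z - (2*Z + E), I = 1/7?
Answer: -218/7 ≈ -31.143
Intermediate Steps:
z(v) = 0
I = 1/7 ≈ 0.14286
n(t) = -4 + 67*t (n(t) = -4 - (-67)*t = -4 + 67*t)
V(E, Z) = -E - Z (V(E, Z) = Z - (E + 2*Z) = Z + (-E - 2*Z) = -E - Z)
V(I, 27) + n(z(9)) = (-1*1/7 - 1*27) + (-4 + 67*0) = (-1/7 - 27) + (-4 + 0) = -190/7 - 4 = -218/7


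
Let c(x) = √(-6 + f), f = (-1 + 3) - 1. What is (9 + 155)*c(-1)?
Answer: 164*I*√5 ≈ 366.72*I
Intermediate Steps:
f = 1 (f = 2 - 1 = 1)
c(x) = I*√5 (c(x) = √(-6 + 1) = √(-5) = I*√5)
(9 + 155)*c(-1) = (9 + 155)*(I*√5) = 164*(I*√5) = 164*I*√5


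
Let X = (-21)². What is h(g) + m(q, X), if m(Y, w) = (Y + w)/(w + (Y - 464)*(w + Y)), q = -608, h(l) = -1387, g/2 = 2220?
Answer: -248918122/179465 ≈ -1387.0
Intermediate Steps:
g = 4440 (g = 2*2220 = 4440)
X = 441
m(Y, w) = (Y + w)/(w + (-464 + Y)*(Y + w))
h(g) + m(q, X) = -1387 + (-608 + 441)/((-608)² - 464*(-608) - 463*441 - 608*441) = -1387 - 167/(369664 + 282112 - 204183 - 268128) = -1387 - 167/179465 = -248918122/179465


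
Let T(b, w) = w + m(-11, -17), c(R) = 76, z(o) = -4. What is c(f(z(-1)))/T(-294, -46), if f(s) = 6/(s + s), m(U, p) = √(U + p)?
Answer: -437/268 - 19*I*√7/268 ≈ -1.6306 - 0.18757*I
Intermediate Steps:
f(s) = 3/s (f(s) = 6/(2*s) = (1/(2*s))*6 = 3/s)
T(b, w) = w + 2*I*√7 (T(b, w) = w + √(-11 - 17) = w + √(-28) = w + 2*I*√7)
c(f(z(-1)))/T(-294, -46) = 76/(-46 + 2*I*√7)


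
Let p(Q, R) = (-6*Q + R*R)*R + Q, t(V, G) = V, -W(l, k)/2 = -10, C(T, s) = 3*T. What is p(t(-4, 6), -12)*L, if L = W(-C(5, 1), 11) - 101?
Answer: 163620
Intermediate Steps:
W(l, k) = 20 (W(l, k) = -2*(-10) = 20)
p(Q, R) = Q + R*(R**2 - 6*Q) (p(Q, R) = (-6*Q + R**2)*R + Q = (R**2 - 6*Q)*R + Q = R*(R**2 - 6*Q) + Q = Q + R*(R**2 - 6*Q))
L = -81 (L = 20 - 101 = -81)
p(t(-4, 6), -12)*L = (-4 + (-12)**3 - 6*(-4)*(-12))*(-81) = (-4 - 1728 - 288)*(-81) = -2020*(-81) = 163620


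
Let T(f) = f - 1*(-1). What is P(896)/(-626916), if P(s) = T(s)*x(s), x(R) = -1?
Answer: 299/208972 ≈ 0.0014308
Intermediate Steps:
T(f) = 1 + f (T(f) = f + 1 = 1 + f)
P(s) = -1 - s (P(s) = (1 + s)*(-1) = -1 - s)
P(896)/(-626916) = (-1 - 1*896)/(-626916) = (-1 - 896)*(-1/626916) = -897*(-1/626916) = 299/208972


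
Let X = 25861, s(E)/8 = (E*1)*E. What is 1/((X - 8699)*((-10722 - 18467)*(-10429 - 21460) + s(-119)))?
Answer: 1/15976471505058 ≈ 6.2592e-14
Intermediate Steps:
s(E) = 8*E² (s(E) = 8*((E*1)*E) = 8*(E*E) = 8*E²)
1/((X - 8699)*((-10722 - 18467)*(-10429 - 21460) + s(-119))) = 1/((25861 - 8699)*((-10722 - 18467)*(-10429 - 21460) + 8*(-119)²)) = 1/(17162*(-29189*(-31889) + 8*14161)) = 1/(17162*(930808021 + 113288)) = 1/(17162*930921309) = 1/15976471505058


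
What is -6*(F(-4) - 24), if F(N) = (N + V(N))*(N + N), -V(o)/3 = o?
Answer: 528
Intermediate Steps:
V(o) = -3*o
F(N) = -4*N**2 (F(N) = (N - 3*N)*(N + N) = (-2*N)*(2*N) = -4*N**2)
-6*(F(-4) - 24) = -6*(-4*(-4)**2 - 24) = -6*(-4*16 - 24) = -6*(-64 - 24) = -6*(-88) = 528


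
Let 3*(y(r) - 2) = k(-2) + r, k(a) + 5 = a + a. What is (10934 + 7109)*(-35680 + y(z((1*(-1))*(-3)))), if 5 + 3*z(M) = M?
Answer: -5794166633/9 ≈ -6.4380e+8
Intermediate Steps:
z(M) = -5/3 + M/3
k(a) = -5 + 2*a (k(a) = -5 + (a + a) = -5 + 2*a)
y(r) = -1 + r/3 (y(r) = 2 + ((-5 + 2*(-2)) + r)/3 = 2 + ((-5 - 4) + r)/3 = 2 + (-9 + r)/3 = 2 + (-3 + r/3) = -1 + r/3)
(10934 + 7109)*(-35680 + y(z((1*(-1))*(-3)))) = (10934 + 7109)*(-35680 + (-1 + (-5/3 + ((1*(-1))*(-3))/3)/3)) = 18043*(-35680 + (-1 + (-5/3 + (-1*(-3))/3)/3)) = 18043*(-35680 + (-1 + (-5/3 + (⅓)*3)/3)) = 18043*(-35680 + (-1 + (-5/3 + 1)/3)) = 18043*(-35680 + (-1 + (⅓)*(-⅔))) = 18043*(-35680 + (-1 - 2/9)) = 18043*(-35680 - 11/9) = 18043*(-321131/9) = -5794166633/9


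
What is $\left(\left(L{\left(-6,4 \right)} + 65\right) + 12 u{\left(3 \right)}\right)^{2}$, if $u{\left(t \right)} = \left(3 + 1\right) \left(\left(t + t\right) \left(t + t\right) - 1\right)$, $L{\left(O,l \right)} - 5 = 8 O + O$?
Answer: $2876416$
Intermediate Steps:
$L{\left(O,l \right)} = 5 + 9 O$ ($L{\left(O,l \right)} = 5 + \left(8 O + O\right) = 5 + 9 O$)
$u{\left(t \right)} = -4 + 16 t^{2}$ ($u{\left(t \right)} = 4 \left(2 t 2 t - 1\right) = 4 \left(4 t^{2} - 1\right) = 4 \left(-1 + 4 t^{2}\right) = -4 + 16 t^{2}$)
$\left(\left(L{\left(-6,4 \right)} + 65\right) + 12 u{\left(3 \right)}\right)^{2} = \left(\left(\left(5 + 9 \left(-6\right)\right) + 65\right) + 12 \left(-4 + 16 \cdot 3^{2}\right)\right)^{2} = \left(\left(\left(5 - 54\right) + 65\right) + 12 \left(-4 + 16 \cdot 9\right)\right)^{2} = \left(\left(-49 + 65\right) + 12 \left(-4 + 144\right)\right)^{2} = \left(16 + 12 \cdot 140\right)^{2} = \left(16 + 1680\right)^{2} = 1696^{2} = 2876416$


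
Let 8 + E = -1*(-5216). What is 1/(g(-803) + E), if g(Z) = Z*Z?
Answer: 1/650017 ≈ 1.5384e-6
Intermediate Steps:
g(Z) = Z²
E = 5208 (E = -8 - 1*(-5216) = -8 + 5216 = 5208)
1/(g(-803) + E) = 1/((-803)² + 5208) = 1/(644809 + 5208) = 1/650017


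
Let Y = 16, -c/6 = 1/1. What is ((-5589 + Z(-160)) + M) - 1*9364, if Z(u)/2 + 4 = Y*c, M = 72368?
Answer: 57215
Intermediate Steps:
c = -6 (c = -6/1 = -6*1 = -6)
Z(u) = -200 (Z(u) = -8 + 2*(16*(-6)) = -8 + 2*(-96) = -8 - 192 = -200)
((-5589 + Z(-160)) + M) - 1*9364 = ((-5589 - 200) + 72368) - 1*9364 = (-5789 + 72368) - 9364 = 66579 - 9364 = 57215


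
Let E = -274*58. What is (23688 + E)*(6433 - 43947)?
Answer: -292459144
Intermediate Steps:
E = -15892
(23688 + E)*(6433 - 43947) = (23688 - 15892)*(6433 - 43947) = 7796*(-37514) = -292459144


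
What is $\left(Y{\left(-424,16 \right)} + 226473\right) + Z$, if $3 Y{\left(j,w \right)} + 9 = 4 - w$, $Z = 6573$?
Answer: $233039$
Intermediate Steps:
$Y{\left(j,w \right)} = - \frac{5}{3} - \frac{w}{3}$ ($Y{\left(j,w \right)} = -3 + \frac{4 - w}{3} = -3 - \left(- \frac{4}{3} + \frac{w}{3}\right) = - \frac{5}{3} - \frac{w}{3}$)
$\left(Y{\left(-424,16 \right)} + 226473\right) + Z = \left(\left(- \frac{5}{3} - \frac{16}{3}\right) + 226473\right) + 6573 = \left(-7 + 226473\right) + 6573 = 226466 + 6573 = 233039$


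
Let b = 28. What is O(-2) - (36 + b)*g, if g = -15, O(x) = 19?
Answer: 979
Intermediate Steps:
O(-2) - (36 + b)*g = 19 - (36 + 28)*(-15) = 19 - 64*(-15) = 19 - 1*(-960) = 19 + 960 = 979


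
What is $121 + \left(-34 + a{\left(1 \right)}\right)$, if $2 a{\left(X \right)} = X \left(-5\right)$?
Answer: $\frac{169}{2} \approx 84.5$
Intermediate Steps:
$a{\left(X \right)} = - \frac{5 X}{2}$ ($a{\left(X \right)} = \frac{X \left(-5\right)}{2} = \frac{\left(-5\right) X}{2} = - \frac{5 X}{2}$)
$121 + \left(-34 + a{\left(1 \right)}\right) = 121 - \frac{73}{2} = \frac{169}{2}$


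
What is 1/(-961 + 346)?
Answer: -1/615 ≈ -0.0016260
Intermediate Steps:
1/(-961 + 346) = 1/(-615) = -1/615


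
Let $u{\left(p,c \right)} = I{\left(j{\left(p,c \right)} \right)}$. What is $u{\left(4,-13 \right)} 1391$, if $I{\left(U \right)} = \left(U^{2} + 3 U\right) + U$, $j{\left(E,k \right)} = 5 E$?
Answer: $667680$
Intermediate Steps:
$I{\left(U \right)} = U^{2} + 4 U$
$u{\left(p,c \right)} = 5 p \left(4 + 5 p\right)$
$u{\left(4,-13 \right)} 1391 = 5 \cdot 4 \left(4 + 5 \cdot 4\right) 1391 = 5 \cdot 4 \left(4 + 20\right) 1391 = 5 \cdot 4 \cdot 24 \cdot 1391 = 480 \cdot 1391 = 667680$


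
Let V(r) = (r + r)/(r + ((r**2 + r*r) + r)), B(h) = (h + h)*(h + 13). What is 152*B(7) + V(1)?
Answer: 85121/2 ≈ 42561.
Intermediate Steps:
B(h) = 2*h*(13 + h) (B(h) = (2*h)*(13 + h) = 2*h*(13 + h))
V(r) = 2*r/(2*r + 2*r**2) (V(r) = (2*r)/(r + ((r**2 + r**2) + r)) = (2*r)/(r + (2*r**2 + r)) = (2*r)/(r + (r + 2*r**2)) = (2*r)/(2*r + 2*r**2) = 2*r/(2*r + 2*r**2))
152*B(7) + V(1) = 152*(2*7*(13 + 7)) + 1/(1 + 1) = 152*(2*7*20) + 1/2 = 152*280 + 1/2 = 42560 + 1/2 = 85121/2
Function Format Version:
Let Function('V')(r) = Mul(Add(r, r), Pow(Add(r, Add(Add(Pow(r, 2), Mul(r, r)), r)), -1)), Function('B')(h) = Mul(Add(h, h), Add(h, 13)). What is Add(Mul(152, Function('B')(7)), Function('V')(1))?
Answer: Rational(85121, 2) ≈ 42561.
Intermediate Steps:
Function('B')(h) = Mul(2, h, Add(13, h)) (Function('B')(h) = Mul(Mul(2, h), Add(13, h)) = Mul(2, h, Add(13, h)))
Function('V')(r) = Mul(2, r, Pow(Add(Mul(2, r), Mul(2, Pow(r, 2))), -1)) (Function('V')(r) = Mul(Mul(2, r), Pow(Add(r, Add(Add(Pow(r, 2), Pow(r, 2)), r)), -1)) = Mul(Mul(2, r), Pow(Add(r, Add(Mul(2, Pow(r, 2)), r)), -1)) = Mul(Mul(2, r), Pow(Add(r, Add(r, Mul(2, Pow(r, 2)))), -1)) = Mul(Mul(2, r), Pow(Add(Mul(2, r), Mul(2, Pow(r, 2))), -1)) = Mul(2, r, Pow(Add(Mul(2, r), Mul(2, Pow(r, 2))), -1)))
Add(Mul(152, Function('B')(7)), Function('V')(1)) = Add(Mul(152, Mul(2, 7, Add(13, 7))), Pow(Add(1, 1), -1)) = Add(Mul(152, Mul(2, 7, 20)), Pow(2, -1)) = Add(Mul(152, 280), Rational(1, 2)) = Add(42560, Rational(1, 2)) = Rational(85121, 2)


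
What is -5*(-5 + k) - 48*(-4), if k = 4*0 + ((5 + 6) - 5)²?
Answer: 37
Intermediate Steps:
k = 36 (k = 0 + (11 - 5)² = 0 + 6² = 0 + 36 = 36)
-5*(-5 + k) - 48*(-4) = -5*(-5 + 36) - 48*(-4) = -5*31 + 192 = -155 + 192 = 37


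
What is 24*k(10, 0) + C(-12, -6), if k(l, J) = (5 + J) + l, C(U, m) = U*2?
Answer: 336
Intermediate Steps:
C(U, m) = 2*U
k(l, J) = 5 + J + l
24*k(10, 0) + C(-12, -6) = 24*(5 + 0 + 10) + 2*(-12) = 24*15 - 24 = 360 - 24 = 336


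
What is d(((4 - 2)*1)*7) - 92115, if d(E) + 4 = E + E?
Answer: -92091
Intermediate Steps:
d(E) = -4 + 2*E (d(E) = -4 + (E + E) = -4 + 2*E)
d(((4 - 2)*1)*7) - 92115 = (-4 + 2*(((4 - 2)*1)*7)) - 92115 = (-4 + 2*((2*1)*7)) - 92115 = (-4 + 2*(2*7)) - 92115 = (-4 + 2*14) - 92115 = (-4 + 28) - 92115 = 24 - 92115 = -92091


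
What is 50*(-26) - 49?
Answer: -1349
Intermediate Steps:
50*(-26) - 49 = -1300 - 49 = -1349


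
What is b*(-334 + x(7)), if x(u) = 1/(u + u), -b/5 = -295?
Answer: -6895625/14 ≈ -4.9254e+5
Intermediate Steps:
b = 1475 (b = -5*(-295) = 1475)
x(u) = 1/(2*u)
b*(-334 + x(7)) = 1475*(-334 + (½)/7) = 1475*(-334 + (½)*(⅐)) = 1475*(-334 + 1/14) = 1475*(-4675/14) = -6895625/14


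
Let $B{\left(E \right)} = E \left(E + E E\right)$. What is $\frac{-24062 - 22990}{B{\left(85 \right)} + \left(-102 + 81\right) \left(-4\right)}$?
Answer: $- \frac{23526}{310717} \approx -0.075715$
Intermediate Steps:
$B{\left(E \right)} = E \left(E + E^{2}\right)$
$\frac{-24062 - 22990}{B{\left(85 \right)} + \left(-102 + 81\right) \left(-4\right)} = \frac{-24062 - 22990}{85^{2} \left(1 + 85\right) + \left(-102 + 81\right) \left(-4\right)} = - \frac{47052}{7225 \cdot 86 - -84} = - \frac{47052}{621350 + 84} = - \frac{47052}{621434} = \left(-47052\right) \frac{1}{621434} = - \frac{23526}{310717}$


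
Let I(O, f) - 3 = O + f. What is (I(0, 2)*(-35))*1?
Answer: -175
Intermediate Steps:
I(O, f) = 3 + O + f (I(O, f) = 3 + (O + f) = 3 + O + f)
(I(0, 2)*(-35))*1 = ((3 + 0 + 2)*(-35))*1 = (5*(-35))*1 = -175*1 = -175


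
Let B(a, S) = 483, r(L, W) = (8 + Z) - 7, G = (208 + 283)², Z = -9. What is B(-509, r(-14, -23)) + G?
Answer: 241564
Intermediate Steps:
G = 241081 (G = 491² = 241081)
r(L, W) = -8 (r(L, W) = (8 - 9) - 7 = -1 - 7 = -8)
B(-509, r(-14, -23)) + G = 483 + 241081 = 241564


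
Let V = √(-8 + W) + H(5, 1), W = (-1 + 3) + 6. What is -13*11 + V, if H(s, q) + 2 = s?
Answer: -140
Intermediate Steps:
W = 8 (W = 2 + 6 = 8)
H(s, q) = -2 + s
V = 3 (V = √(-8 + 8) + (-2 + 5) = √0 + 3 = 0 + 3 = 3)
-13*11 + V = -13*11 + 3 = -143 + 3 = -140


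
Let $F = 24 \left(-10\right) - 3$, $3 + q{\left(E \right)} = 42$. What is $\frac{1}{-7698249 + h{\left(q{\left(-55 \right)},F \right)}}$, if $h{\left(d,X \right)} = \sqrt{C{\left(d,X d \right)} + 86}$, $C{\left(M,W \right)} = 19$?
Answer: $- \frac{2566083}{19754345888632} - \frac{\sqrt{105}}{59263037665896} \approx -1.299 \cdot 10^{-7}$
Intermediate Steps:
$q{\left(E \right)} = 39$ ($q{\left(E \right)} = -3 + 42 = 39$)
$F = -243$ ($F = -240 - 3 = -243$)
$h{\left(d,X \right)} = \sqrt{105}$ ($h{\left(d,X \right)} = \sqrt{19 + 86} = \sqrt{105}$)
$\frac{1}{-7698249 + h{\left(q{\left(-55 \right)},F \right)}} = \frac{1}{-7698249 + \sqrt{105}}$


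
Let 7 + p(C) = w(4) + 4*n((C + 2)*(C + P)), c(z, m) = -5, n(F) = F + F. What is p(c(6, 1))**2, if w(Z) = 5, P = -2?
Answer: 27556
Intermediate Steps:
n(F) = 2*F
p(C) = -2 + 8*(-2 + C)*(2 + C) (p(C) = -7 + (5 + 4*(2*((C + 2)*(C - 2)))) = -7 + (5 + 4*(2*((2 + C)*(-2 + C)))) = -7 + (5 + 4*(2*((-2 + C)*(2 + C)))) = -7 + (5 + 4*(2*(-2 + C)*(2 + C))) = -7 + (5 + 8*(-2 + C)*(2 + C)) = -2 + 8*(-2 + C)*(2 + C))
p(c(6, 1))**2 = (-34 + 8*(-5)**2)**2 = (-34 + 8*25)**2 = (-34 + 200)**2 = 166**2 = 27556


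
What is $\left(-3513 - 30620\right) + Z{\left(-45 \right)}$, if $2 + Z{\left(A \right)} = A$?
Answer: $-34180$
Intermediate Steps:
$Z{\left(A \right)} = -2 + A$
$\left(-3513 - 30620\right) + Z{\left(-45 \right)} = \left(-3513 - 30620\right) - 47 = -34133 - 47 = -34180$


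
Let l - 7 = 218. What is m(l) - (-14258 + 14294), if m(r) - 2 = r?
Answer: 191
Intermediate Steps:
l = 225 (l = 7 + 218 = 225)
m(r) = 2 + r
m(l) - (-14258 + 14294) = (2 + 225) - (-14258 + 14294) = 227 - 1*36 = 227 - 36 = 191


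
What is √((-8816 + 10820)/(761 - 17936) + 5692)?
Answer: 4*√466387583/1145 ≈ 75.445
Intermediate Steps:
√((-8816 + 10820)/(761 - 17936) + 5692) = √(2004/(-17175) + 5692) = √(2004*(-1/17175) + 5692) = √(-668/5725 + 5692) = √(32586032/5725) = 4*√466387583/1145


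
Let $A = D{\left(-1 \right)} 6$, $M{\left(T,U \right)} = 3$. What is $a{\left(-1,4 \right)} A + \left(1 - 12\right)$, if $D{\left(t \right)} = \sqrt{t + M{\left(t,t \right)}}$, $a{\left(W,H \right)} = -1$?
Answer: $-11 - 6 \sqrt{2} \approx -19.485$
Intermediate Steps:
$D{\left(t \right)} = \sqrt{3 + t}$ ($D{\left(t \right)} = \sqrt{t + 3} = \sqrt{3 + t}$)
$A = 6 \sqrt{2}$ ($A = \sqrt{3 - 1} \cdot 6 = \sqrt{2} \cdot 6 = 6 \sqrt{2} \approx 8.4853$)
$a{\left(-1,4 \right)} A + \left(1 - 12\right) = - 6 \sqrt{2} + \left(1 - 12\right) = - 6 \sqrt{2} - 11 = -11 - 6 \sqrt{2}$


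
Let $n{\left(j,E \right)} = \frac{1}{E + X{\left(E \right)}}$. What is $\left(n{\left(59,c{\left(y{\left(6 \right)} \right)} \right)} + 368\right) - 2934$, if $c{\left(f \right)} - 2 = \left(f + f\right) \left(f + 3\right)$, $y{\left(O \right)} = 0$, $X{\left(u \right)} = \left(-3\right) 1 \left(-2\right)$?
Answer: $- \frac{20527}{8} \approx -2565.9$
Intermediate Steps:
$X{\left(u \right)} = 6$ ($X{\left(u \right)} = \left(-3\right) \left(-2\right) = 6$)
$c{\left(f \right)} = 2 + 2 f \left(3 + f\right)$ ($c{\left(f \right)} = 2 + \left(f + f\right) \left(f + 3\right) = 2 + 2 f \left(3 + f\right)$)
$n{\left(j,E \right)} = \frac{1}{6 + E}$ ($n{\left(j,E \right)} = \frac{1}{E + 6} = \frac{1}{6 + E}$)
$\left(n{\left(59,c{\left(y{\left(6 \right)} \right)} \right)} + 368\right) - 2934 = \left(\frac{1}{6 + \left(2 + 2 \cdot 0^{2} + 6 \cdot 0\right)} + 368\right) - 2934 = \left(\frac{1}{6 + \left(2 + 2 \cdot 0 + 0\right)} + 368\right) - 2934 = \left(\frac{1}{6 + \left(2 + 0 + 0\right)} + 368\right) - 2934 = \left(\frac{1}{6 + 2} + 368\right) - 2934 = \left(\frac{1}{8} + 368\right) - 2934 = \frac{2945}{8} - 2934 = - \frac{20527}{8}$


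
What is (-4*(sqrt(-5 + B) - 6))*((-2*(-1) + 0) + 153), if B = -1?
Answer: 3720 - 620*I*sqrt(6) ≈ 3720.0 - 1518.7*I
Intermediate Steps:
(-4*(sqrt(-5 + B) - 6))*((-2*(-1) + 0) + 153) = (-4*(sqrt(-5 - 1) - 6))*((-2*(-1) + 0) + 153) = (-4*(sqrt(-6) - 6))*((2 + 0) + 153) = (-4*(I*sqrt(6) - 6))*(2 + 153) = -4*(-6 + I*sqrt(6))*155 = (24 - 4*I*sqrt(6))*155 = 3720 - 620*I*sqrt(6)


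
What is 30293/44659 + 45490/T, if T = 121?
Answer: 2035203363/5403739 ≈ 376.63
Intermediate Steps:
30293/44659 + 45490/T = 30293/44659 + 45490/121 = 2035203363/5403739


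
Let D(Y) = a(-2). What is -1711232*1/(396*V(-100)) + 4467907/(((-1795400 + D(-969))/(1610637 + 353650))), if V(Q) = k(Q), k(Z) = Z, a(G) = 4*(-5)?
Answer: -394927832337817/80793900 ≈ -4.8881e+6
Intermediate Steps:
a(G) = -20
D(Y) = -20
V(Q) = Q
-1711232*1/(396*V(-100)) + 4467907/(((-1795400 + D(-969))/(1610637 + 353650))) = -1711232/((-100*396)) + 4467907/(((-1795400 - 20)/(1610637 + 353650))) = -1711232/(-39600) + 4467907/((-1795420/1964287)) = -1711232*(-1/39600) + 4467907/((-1795420*1/1964287)) = 106952/2475 + 4467907/(-1795420/1964287) = 106952/2475 + 4467907*(-1964287/1795420) = 106952/2475 - 8776251637309/1795420 = -394927832337817/80793900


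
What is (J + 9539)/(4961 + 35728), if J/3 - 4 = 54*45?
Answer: 1531/3699 ≈ 0.41390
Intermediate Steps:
J = 7302 (J = 12 + 3*(54*45) = 12 + 3*2430 = 12 + 7290 = 7302)
(J + 9539)/(4961 + 35728) = (7302 + 9539)/(4961 + 35728) = 16841/40689 = 16841*(1/40689) = 1531/3699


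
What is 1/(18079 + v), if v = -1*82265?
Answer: -1/64186 ≈ -1.5580e-5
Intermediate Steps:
v = -82265
1/(18079 + v) = 1/(18079 - 82265) = 1/(-64186) = -1/64186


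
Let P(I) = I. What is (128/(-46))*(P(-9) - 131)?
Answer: 8960/23 ≈ 389.57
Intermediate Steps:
(128/(-46))*(P(-9) - 131) = (128/(-46))*(-9 - 131) = (128*(-1/46))*(-140) = -64/23*(-140) = 8960/23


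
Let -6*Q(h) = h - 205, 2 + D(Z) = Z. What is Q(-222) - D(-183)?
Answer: 1537/6 ≈ 256.17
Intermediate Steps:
D(Z) = -2 + Z
Q(h) = 205/6 - h/6 (Q(h) = -(h - 205)/6 = -(-205 + h)/6 = 205/6 - h/6)
Q(-222) - D(-183) = (205/6 - 1/6*(-222)) - (-2 - 183) = (205/6 + 37) - 1*(-185) = 427/6 + 185 = 1537/6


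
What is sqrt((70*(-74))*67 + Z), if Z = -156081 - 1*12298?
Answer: 3*I*sqrt(57271) ≈ 717.94*I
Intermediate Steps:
Z = -168379 (Z = -156081 - 12298 = -168379)
sqrt((70*(-74))*67 + Z) = sqrt((70*(-74))*67 - 168379) = sqrt(-5180*67 - 168379) = sqrt(-347060 - 168379) = sqrt(-515439) = 3*I*sqrt(57271)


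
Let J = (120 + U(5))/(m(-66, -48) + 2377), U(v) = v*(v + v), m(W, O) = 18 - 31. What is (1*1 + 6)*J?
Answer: 595/1182 ≈ 0.50338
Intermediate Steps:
m(W, O) = -13
U(v) = 2*v**2 (U(v) = v*(2*v) = 2*v**2)
J = 85/1182 (J = (120 + 2*5**2)/(-13 + 2377) = (120 + 2*25)/2364 = (120 + 50)*(1/2364) = 170*(1/2364) = 85/1182 ≈ 0.071912)
(1*1 + 6)*J = (1*1 + 6)*(85/1182) = (1 + 6)*(85/1182) = 7*(85/1182) = 595/1182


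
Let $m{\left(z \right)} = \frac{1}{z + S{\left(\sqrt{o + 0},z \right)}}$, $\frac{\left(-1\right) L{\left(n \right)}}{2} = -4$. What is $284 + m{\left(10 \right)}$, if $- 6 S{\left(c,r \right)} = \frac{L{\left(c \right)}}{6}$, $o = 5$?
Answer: $\frac{25001}{88} \approx 284.1$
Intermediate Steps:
$L{\left(n \right)} = 8$ ($L{\left(n \right)} = \left(-2\right) \left(-4\right) = 8$)
$S{\left(c,r \right)} = - \frac{2}{9}$ ($S{\left(c,r \right)} = - \frac{8 \cdot \frac{1}{6}}{6} = \left(- \frac{1}{6}\right) \frac{4}{3} = - \frac{2}{9}$)
$m{\left(z \right)} = \frac{1}{- \frac{2}{9} + z}$ ($m{\left(z \right)} = \frac{1}{z - \frac{2}{9}} = \frac{1}{- \frac{2}{9} + z}$)
$284 + m{\left(10 \right)} = 284 + \frac{9}{-2 + 9 \cdot 10} = 284 + \frac{9}{-2 + 90} = 284 + \frac{9}{88} = \frac{25001}{88}$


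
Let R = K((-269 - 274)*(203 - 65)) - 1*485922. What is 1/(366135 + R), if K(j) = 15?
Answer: -1/119772 ≈ -8.3492e-6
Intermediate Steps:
R = -485907 (R = 15 - 1*485922 = 15 - 485922 = -485907)
1/(366135 + R) = 1/(366135 - 485907) = 1/(-119772) = -1/119772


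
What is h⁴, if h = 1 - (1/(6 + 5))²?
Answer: 207360000/214358881 ≈ 0.96735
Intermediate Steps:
h = 120/121 (h = 1 - (1/11)² = 1 - 1*1/121 = 1 - 1/121 = 120/121 ≈ 0.99174)
h⁴ = (120/121)⁴ = 207360000/214358881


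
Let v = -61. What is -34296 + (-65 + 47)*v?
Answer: -33198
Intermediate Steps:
-34296 + (-65 + 47)*v = -34296 + (-65 + 47)*(-61) = -34296 - 18*(-61) = -34296 + 1098 = -33198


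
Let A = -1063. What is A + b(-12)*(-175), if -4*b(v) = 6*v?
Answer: -4213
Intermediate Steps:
b(v) = -3*v/2
A + b(-12)*(-175) = -1063 - 3/2*(-12)*(-175) = -1063 + 18*(-175) = -1063 - 3150 = -4213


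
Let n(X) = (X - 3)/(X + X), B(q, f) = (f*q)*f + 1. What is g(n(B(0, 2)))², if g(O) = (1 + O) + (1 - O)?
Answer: 4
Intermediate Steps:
B(q, f) = 1 + q*f² (B(q, f) = q*f² + 1 = 1 + q*f²)
n(X) = (-3 + X)/(2*X) (n(X) = (-3 + X)/((2*X)) = (-3 + X)*(1/(2*X)) = (-3 + X)/(2*X))
g(O) = 2
g(n(B(0, 2)))² = 2² = 4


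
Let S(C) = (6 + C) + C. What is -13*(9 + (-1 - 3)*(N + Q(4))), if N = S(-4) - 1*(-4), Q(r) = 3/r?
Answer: 26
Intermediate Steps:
S(C) = 6 + 2*C
N = 2 (N = (6 + 2*(-4)) - 1*(-4) = (6 - 8) + 4 = -2 + 4 = 2)
-13*(9 + (-1 - 3)*(N + Q(4))) = -13*(9 + (-1 - 3)*(2 + 3/4)) = -13*(9 - 4*(2 + 3*(¼))) = -13*(9 - 4*(2 + ¾)) = -13*(9 - 4*11/4) = -13*(9 - 11) = -13*(-2) = 26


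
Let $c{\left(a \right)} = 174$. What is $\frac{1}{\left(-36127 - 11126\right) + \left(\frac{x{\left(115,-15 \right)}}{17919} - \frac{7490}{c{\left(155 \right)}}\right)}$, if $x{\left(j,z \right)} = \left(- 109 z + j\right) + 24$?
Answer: $- \frac{519651}{24577386142} \approx -2.1143 \cdot 10^{-5}$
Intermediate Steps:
$x{\left(j,z \right)} = 24 + j - 109 z$ ($x{\left(j,z \right)} = \left(j - 109 z\right) + 24 = 24 + j - 109 z$)
$\frac{1}{\left(-36127 - 11126\right) + \left(\frac{x{\left(115,-15 \right)}}{17919} - \frac{7490}{c{\left(155 \right)}}\right)} = \frac{1}{\left(-36127 - 11126\right) - \left(\frac{3745}{87} - \frac{24 + 115 - -1635}{17919}\right)} = \frac{1}{-47253 - \left(\frac{3745}{87} - \left(24 + 115 + 1635\right) \frac{1}{17919}\right)} = \frac{1}{-47253 + \left(1774 \cdot \frac{1}{17919} - \frac{3745}{87}\right)} = \frac{1}{-47253 + \left(\frac{1774}{17919} - \frac{3745}{87}\right)} = \frac{1}{-47253 - \frac{22317439}{519651}} = \frac{1}{- \frac{24577386142}{519651}} = - \frac{519651}{24577386142}$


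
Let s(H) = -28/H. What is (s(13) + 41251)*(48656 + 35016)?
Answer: 44867854920/13 ≈ 3.4514e+9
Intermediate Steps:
(s(13) + 41251)*(48656 + 35016) = (-28/13 + 41251)*(48656 + 35016) = (-28*1/13 + 41251)*83672 = (-28/13 + 41251)*83672 = (536235/13)*83672 = 44867854920/13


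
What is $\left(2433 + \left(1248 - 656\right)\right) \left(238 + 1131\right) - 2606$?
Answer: $4138619$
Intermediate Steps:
$\left(2433 + \left(1248 - 656\right)\right) \left(238 + 1131\right) - 2606 = \left(2433 + 592\right) 1369 - 2606 = 3025 \cdot 1369 - 2606 = 4141225 - 2606 = 4138619$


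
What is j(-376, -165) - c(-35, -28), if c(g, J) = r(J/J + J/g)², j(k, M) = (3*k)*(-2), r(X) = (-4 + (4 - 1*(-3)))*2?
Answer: 2220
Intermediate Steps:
r(X) = 6 (r(X) = (-4 + (4 + 3))*2 = (-4 + 7)*2 = 3*2 = 6)
j(k, M) = -6*k
c(g, J) = 36 (c(g, J) = 6² = 36)
j(-376, -165) - c(-35, -28) = -6*(-376) - 1*36 = 2256 - 36 = 2220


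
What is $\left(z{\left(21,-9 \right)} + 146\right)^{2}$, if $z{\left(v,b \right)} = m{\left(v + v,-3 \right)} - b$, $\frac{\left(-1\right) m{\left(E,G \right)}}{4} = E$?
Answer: $169$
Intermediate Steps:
$m{\left(E,G \right)} = - 4 E$
$z{\left(v,b \right)} = - b - 8 v$ ($z{\left(v,b \right)} = - 4 \left(v + v\right) - b = - 4 \cdot 2 v - b = - 8 v - b = - b - 8 v$)
$\left(z{\left(21,-9 \right)} + 146\right)^{2} = \left(\left(\left(-1\right) \left(-9\right) - 168\right) + 146\right)^{2} = \left(\left(9 - 168\right) + 146\right)^{2} = \left(-159 + 146\right)^{2} = \left(-13\right)^{2} = 169$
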